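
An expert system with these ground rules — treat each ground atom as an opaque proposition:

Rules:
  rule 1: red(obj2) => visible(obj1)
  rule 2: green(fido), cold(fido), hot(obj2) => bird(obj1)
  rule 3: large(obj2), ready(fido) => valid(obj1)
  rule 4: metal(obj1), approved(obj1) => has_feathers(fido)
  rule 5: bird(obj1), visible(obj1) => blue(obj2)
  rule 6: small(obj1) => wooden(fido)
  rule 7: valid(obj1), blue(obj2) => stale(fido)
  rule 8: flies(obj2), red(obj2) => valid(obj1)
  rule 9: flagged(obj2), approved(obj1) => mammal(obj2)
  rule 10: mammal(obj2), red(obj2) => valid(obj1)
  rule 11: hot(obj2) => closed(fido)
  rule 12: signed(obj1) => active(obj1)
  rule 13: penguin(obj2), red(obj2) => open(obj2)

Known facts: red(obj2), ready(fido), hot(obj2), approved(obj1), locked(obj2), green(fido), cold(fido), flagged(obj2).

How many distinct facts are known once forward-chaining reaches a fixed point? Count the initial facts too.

15

Round 1 fires rule 1, rule 2, rule 9, rule 11, giving visible(obj1), bird(obj1), mammal(obj2), closed(fido).
Round 2 fires rule 5, rule 10, giving blue(obj2), valid(obj1).
Round 3 fires rule 7, giving stale(fido).
Closure: {approved(obj1), bird(obj1), blue(obj2), closed(fido), cold(fido), flagged(obj2), green(fido), hot(obj2), locked(obj2), mammal(obj2), ready(fido), red(obj2), stale(fido), valid(obj1), visible(obj1)} — 15 facts.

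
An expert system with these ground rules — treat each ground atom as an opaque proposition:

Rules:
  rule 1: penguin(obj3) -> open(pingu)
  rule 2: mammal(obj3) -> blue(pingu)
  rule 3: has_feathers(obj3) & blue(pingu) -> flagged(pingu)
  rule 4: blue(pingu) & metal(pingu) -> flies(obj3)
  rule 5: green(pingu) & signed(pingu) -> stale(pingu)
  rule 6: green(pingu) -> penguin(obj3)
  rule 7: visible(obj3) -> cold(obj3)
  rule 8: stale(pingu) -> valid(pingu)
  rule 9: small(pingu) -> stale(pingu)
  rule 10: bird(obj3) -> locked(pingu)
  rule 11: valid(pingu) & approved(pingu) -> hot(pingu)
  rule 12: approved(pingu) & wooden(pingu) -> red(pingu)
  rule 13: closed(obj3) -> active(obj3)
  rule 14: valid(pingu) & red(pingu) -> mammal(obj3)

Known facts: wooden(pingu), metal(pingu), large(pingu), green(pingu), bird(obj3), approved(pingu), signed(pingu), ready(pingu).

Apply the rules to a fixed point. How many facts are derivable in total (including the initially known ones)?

Round 1 — rule 5, rule 6, rule 10, rule 12, derive stale(pingu), penguin(obj3), locked(pingu), red(pingu).
Round 2 — rule 1, rule 8, derive open(pingu), valid(pingu).
Round 3 — rule 11, rule 14, derive hot(pingu), mammal(obj3).
Round 4 — rule 2, derive blue(pingu).
Round 5 — rule 4, derive flies(obj3).
Closure: {approved(pingu), bird(obj3), blue(pingu), flies(obj3), green(pingu), hot(pingu), large(pingu), locked(pingu), mammal(obj3), metal(pingu), open(pingu), penguin(obj3), ready(pingu), red(pingu), signed(pingu), stale(pingu), valid(pingu), wooden(pingu)} — 18 facts.

18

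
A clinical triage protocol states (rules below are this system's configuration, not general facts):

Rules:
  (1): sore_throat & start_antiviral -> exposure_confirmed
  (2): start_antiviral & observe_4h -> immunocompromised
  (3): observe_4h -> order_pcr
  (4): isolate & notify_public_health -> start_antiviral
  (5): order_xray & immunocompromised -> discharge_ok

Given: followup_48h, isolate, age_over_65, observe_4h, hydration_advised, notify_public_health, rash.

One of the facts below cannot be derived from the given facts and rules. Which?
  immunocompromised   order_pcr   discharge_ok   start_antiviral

discharge_ok

Round 1: (3) [observe_4h -> order_pcr]; (4) [isolate & notify_public_health -> start_antiviral]. New: order_pcr, start_antiviral.
Round 2: (2) [start_antiviral & observe_4h -> immunocompromised]. New: immunocompromised.
Derived: immunocompromised (round 2), start_antiviral (round 1), order_pcr (round 1). discharge_ok never appears in any round.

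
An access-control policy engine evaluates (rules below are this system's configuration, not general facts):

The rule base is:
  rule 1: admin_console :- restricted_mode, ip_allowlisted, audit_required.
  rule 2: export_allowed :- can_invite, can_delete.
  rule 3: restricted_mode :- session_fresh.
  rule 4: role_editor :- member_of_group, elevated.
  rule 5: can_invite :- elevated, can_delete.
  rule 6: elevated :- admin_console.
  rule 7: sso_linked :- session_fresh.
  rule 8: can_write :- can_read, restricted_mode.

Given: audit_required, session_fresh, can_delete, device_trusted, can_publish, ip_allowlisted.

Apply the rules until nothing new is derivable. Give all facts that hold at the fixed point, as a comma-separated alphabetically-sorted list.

admin_console, audit_required, can_delete, can_invite, can_publish, device_trusted, elevated, export_allowed, ip_allowlisted, restricted_mode, session_fresh, sso_linked

[1] rule 3 [restricted_mode :- session_fresh.]; rule 7 [sso_linked :- session_fresh.]. ⇒ new: restricted_mode, sso_linked.
[2] rule 1 [admin_console :- restricted_mode, ip_allowlisted, audit_required.]. ⇒ new: admin_console.
[3] rule 6 [elevated :- admin_console.]. ⇒ new: elevated.
[4] rule 5 [can_invite :- elevated, can_delete.]. ⇒ new: can_invite.
[5] rule 2 [export_allowed :- can_invite, can_delete.]. ⇒ new: export_allowed.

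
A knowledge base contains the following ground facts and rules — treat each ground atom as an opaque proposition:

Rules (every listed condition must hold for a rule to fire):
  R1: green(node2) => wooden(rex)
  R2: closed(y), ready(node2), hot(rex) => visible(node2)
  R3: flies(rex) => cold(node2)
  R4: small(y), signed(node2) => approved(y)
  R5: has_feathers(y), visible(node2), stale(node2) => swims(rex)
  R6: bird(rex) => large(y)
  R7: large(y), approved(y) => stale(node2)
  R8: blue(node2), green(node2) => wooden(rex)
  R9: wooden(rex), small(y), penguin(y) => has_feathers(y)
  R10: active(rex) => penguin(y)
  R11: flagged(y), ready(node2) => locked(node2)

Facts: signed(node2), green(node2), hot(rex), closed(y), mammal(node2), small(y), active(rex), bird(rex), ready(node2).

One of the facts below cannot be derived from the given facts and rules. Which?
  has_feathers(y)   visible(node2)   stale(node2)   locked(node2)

Round 1 — R1, R2, R4, R6, R10, derive wooden(rex), visible(node2), approved(y), large(y), penguin(y).
Round 2 — R7, R9, derive stale(node2), has_feathers(y).
Round 3 — R5, derive swims(rex).
Derived: stale(node2) (round 2), has_feathers(y) (round 2), visible(node2) (round 1). locked(node2) never appears in any round.

locked(node2)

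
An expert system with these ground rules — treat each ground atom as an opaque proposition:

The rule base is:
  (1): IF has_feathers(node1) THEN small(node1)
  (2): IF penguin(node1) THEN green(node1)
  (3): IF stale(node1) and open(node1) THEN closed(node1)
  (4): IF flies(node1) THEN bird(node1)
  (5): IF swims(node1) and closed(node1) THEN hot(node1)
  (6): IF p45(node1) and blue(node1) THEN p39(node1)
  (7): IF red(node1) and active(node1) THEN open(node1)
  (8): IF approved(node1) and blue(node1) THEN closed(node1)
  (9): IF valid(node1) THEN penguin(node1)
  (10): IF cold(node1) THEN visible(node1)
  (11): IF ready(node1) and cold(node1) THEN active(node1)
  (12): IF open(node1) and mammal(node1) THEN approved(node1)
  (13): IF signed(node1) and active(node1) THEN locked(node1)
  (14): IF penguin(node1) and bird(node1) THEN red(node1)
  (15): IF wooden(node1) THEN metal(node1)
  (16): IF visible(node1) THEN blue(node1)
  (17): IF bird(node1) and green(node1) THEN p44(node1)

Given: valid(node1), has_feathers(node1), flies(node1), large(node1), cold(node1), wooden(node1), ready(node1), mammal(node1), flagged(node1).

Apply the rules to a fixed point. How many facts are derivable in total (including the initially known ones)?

Round 1: (1) [IF has_feathers(node1) THEN small(node1)]; (4) [IF flies(node1) THEN bird(node1)]; (9) [IF valid(node1) THEN penguin(node1)]; (10) [IF cold(node1) THEN visible(node1)]; (11) [IF ready(node1) and cold(node1) THEN active(node1)]; (15) [IF wooden(node1) THEN metal(node1)]. Adds small(node1), bird(node1), penguin(node1), visible(node1), active(node1), metal(node1).
Round 2: (2) [IF penguin(node1) THEN green(node1)]; (14) [IF penguin(node1) and bird(node1) THEN red(node1)]; (16) [IF visible(node1) THEN blue(node1)]. Adds green(node1), red(node1), blue(node1).
Round 3: (7) [IF red(node1) and active(node1) THEN open(node1)]; (17) [IF bird(node1) and green(node1) THEN p44(node1)]. Adds open(node1), p44(node1).
Round 4: (12) [IF open(node1) and mammal(node1) THEN approved(node1)]. Adds approved(node1).
Round 5: (8) [IF approved(node1) and blue(node1) THEN closed(node1)]. Adds closed(node1).
Closure: {active(node1), approved(node1), bird(node1), blue(node1), closed(node1), cold(node1), flagged(node1), flies(node1), green(node1), has_feathers(node1), large(node1), mammal(node1), metal(node1), open(node1), p44(node1), penguin(node1), ready(node1), red(node1), small(node1), valid(node1), visible(node1), wooden(node1)} — 22 facts.

22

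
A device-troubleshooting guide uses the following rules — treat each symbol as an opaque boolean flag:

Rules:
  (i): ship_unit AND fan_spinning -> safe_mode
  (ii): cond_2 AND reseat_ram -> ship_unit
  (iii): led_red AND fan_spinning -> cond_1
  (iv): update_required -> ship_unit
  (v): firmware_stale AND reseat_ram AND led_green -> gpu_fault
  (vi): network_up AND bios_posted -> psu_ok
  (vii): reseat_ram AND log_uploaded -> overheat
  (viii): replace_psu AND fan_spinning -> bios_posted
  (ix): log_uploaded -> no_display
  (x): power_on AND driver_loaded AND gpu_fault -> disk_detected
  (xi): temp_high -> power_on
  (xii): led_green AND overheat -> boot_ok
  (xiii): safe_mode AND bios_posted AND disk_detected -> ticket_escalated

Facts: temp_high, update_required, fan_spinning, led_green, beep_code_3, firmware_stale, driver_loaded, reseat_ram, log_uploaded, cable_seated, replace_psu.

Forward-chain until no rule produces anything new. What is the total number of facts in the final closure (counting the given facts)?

Round 1 — (iv), (v), (vii), (viii), (ix), (xi), derive ship_unit, gpu_fault, overheat, bios_posted, no_display, power_on.
Round 2 — (i), (x), (xii), derive safe_mode, disk_detected, boot_ok.
Round 3 — (xiii), derive ticket_escalated.
Closure: {beep_code_3, bios_posted, boot_ok, cable_seated, disk_detected, driver_loaded, fan_spinning, firmware_stale, gpu_fault, led_green, log_uploaded, no_display, overheat, power_on, replace_psu, reseat_ram, safe_mode, ship_unit, temp_high, ticket_escalated, update_required} — 21 facts.

21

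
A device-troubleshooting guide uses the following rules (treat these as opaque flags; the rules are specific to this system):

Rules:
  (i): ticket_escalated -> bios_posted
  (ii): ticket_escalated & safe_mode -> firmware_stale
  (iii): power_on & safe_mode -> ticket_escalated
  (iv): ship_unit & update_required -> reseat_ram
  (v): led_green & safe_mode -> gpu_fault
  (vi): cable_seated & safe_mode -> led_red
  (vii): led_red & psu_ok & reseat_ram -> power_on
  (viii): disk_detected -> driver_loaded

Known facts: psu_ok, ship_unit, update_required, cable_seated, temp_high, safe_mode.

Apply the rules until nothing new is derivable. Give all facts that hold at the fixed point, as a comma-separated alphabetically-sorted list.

bios_posted, cable_seated, firmware_stale, led_red, power_on, psu_ok, reseat_ram, safe_mode, ship_unit, temp_high, ticket_escalated, update_required

Round 1 — (iv), (vi), derive reseat_ram, led_red.
Round 2 — (vii), derive power_on.
Round 3 — (iii), derive ticket_escalated.
Round 4 — (i), (ii), derive bios_posted, firmware_stale.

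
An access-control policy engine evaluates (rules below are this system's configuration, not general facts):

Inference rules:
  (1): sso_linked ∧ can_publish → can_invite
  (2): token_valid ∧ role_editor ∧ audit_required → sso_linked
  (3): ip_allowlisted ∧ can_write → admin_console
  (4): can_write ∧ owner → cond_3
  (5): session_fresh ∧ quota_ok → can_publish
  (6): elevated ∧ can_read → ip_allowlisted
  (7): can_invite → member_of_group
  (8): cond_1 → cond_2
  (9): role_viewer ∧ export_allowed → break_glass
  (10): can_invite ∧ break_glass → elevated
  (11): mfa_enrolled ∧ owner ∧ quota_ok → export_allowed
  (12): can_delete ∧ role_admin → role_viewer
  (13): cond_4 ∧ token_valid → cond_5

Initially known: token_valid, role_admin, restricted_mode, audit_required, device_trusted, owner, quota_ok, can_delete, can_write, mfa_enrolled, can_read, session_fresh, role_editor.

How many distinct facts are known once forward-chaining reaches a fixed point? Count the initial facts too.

[1] (2) [token_valid ∧ role_editor ∧ audit_required → sso_linked]; (4) [can_write ∧ owner → cond_3]; (5) [session_fresh ∧ quota_ok → can_publish]; (11) [mfa_enrolled ∧ owner ∧ quota_ok → export_allowed]; (12) [can_delete ∧ role_admin → role_viewer]. ⇒ new: sso_linked, cond_3, can_publish, export_allowed, role_viewer.
[2] (1) [sso_linked ∧ can_publish → can_invite]; (9) [role_viewer ∧ export_allowed → break_glass]. ⇒ new: can_invite, break_glass.
[3] (7) [can_invite → member_of_group]; (10) [can_invite ∧ break_glass → elevated]. ⇒ new: member_of_group, elevated.
[4] (6) [elevated ∧ can_read → ip_allowlisted]. ⇒ new: ip_allowlisted.
[5] (3) [ip_allowlisted ∧ can_write → admin_console]. ⇒ new: admin_console.
Closure: {admin_console, audit_required, break_glass, can_delete, can_invite, can_publish, can_read, can_write, cond_3, device_trusted, elevated, export_allowed, ip_allowlisted, member_of_group, mfa_enrolled, owner, quota_ok, restricted_mode, role_admin, role_editor, role_viewer, session_fresh, sso_linked, token_valid} — 24 facts.

24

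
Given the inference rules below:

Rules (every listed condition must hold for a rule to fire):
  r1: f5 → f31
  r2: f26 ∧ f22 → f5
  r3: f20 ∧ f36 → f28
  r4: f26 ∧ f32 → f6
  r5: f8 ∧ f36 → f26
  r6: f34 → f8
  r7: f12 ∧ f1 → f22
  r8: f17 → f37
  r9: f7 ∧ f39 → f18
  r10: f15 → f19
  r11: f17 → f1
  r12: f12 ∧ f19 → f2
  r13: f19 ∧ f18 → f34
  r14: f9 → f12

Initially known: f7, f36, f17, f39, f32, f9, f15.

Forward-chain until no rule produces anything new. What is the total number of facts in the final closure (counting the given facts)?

Round 1 — r8, r9, r10, r11, r14, derive f37, f18, f19, f1, f12.
Round 2 — r7, r12, r13, derive f22, f2, f34.
Round 3 — r6, derive f8.
Round 4 — r5, derive f26.
Round 5 — r2, r4, derive f5, f6.
Round 6 — r1, derive f31.
Closure: {f1, f12, f15, f17, f18, f19, f2, f22, f26, f31, f32, f34, f36, f37, f39, f5, f6, f7, f8, f9} — 20 facts.

20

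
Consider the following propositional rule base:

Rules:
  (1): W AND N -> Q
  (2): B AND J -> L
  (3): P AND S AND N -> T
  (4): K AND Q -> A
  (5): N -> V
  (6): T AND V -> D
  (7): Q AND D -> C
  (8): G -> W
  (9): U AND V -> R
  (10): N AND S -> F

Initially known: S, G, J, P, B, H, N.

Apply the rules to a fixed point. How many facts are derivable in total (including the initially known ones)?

15

Round 1: (2) [B AND J -> L]; (3) [P AND S AND N -> T]; (5) [N -> V]; (8) [G -> W]; (10) [N AND S -> F]. Adds L, T, V, W, F.
Round 2: (1) [W AND N -> Q]; (6) [T AND V -> D]. Adds Q, D.
Round 3: (7) [Q AND D -> C]. Adds C.
Closure: {B, C, D, F, G, H, J, L, N, P, Q, S, T, V, W} — 15 facts.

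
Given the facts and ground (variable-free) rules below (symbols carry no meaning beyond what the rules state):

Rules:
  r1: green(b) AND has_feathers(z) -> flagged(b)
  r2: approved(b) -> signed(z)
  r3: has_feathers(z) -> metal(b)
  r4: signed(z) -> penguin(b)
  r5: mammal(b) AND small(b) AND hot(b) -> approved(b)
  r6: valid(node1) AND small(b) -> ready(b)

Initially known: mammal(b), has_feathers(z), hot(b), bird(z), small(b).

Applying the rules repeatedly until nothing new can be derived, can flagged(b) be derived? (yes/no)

Round 1: r3 [has_feathers(z) -> metal(b)]; r5 [mammal(b) AND small(b) AND hot(b) -> approved(b)]. Adds metal(b), approved(b).
Round 2: r2 [approved(b) -> signed(z)]. Adds signed(z).
Round 3: r4 [signed(z) -> penguin(b)]. Adds penguin(b).
Fixed point reached. flagged(b) is concluded only by r1; r1 needs green(b) (never derived).

no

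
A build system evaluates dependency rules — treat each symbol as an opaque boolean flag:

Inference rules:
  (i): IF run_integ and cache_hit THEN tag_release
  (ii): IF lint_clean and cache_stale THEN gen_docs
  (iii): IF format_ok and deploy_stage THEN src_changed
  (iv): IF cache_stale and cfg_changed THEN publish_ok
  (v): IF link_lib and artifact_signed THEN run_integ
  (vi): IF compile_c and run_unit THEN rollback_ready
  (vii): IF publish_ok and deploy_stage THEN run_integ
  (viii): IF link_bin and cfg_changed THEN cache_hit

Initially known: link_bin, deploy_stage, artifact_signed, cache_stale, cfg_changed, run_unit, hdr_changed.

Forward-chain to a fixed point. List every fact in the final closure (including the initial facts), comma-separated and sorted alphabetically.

artifact_signed, cache_hit, cache_stale, cfg_changed, deploy_stage, hdr_changed, link_bin, publish_ok, run_integ, run_unit, tag_release

Round 1: (iv) [IF cache_stale and cfg_changed THEN publish_ok]; (viii) [IF link_bin and cfg_changed THEN cache_hit]. New: publish_ok, cache_hit.
Round 2: (vii) [IF publish_ok and deploy_stage THEN run_integ]. New: run_integ.
Round 3: (i) [IF run_integ and cache_hit THEN tag_release]. New: tag_release.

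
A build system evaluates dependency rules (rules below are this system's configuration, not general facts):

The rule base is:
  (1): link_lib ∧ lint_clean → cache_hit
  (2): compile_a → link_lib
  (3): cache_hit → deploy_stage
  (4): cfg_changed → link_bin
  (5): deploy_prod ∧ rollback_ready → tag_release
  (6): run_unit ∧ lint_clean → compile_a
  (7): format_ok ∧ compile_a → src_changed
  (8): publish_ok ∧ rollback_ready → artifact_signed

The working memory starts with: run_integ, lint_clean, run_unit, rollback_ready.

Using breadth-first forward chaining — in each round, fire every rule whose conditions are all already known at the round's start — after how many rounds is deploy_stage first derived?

Round 1: (6) [run_unit ∧ lint_clean → compile_a]. New: compile_a.
Round 2: (2) [compile_a → link_lib]. New: link_lib.
Round 3: (1) [link_lib ∧ lint_clean → cache_hit]. New: cache_hit.
Round 4: (3) [cache_hit → deploy_stage]. New: deploy_stage.
deploy_stage first appears in round 4.

4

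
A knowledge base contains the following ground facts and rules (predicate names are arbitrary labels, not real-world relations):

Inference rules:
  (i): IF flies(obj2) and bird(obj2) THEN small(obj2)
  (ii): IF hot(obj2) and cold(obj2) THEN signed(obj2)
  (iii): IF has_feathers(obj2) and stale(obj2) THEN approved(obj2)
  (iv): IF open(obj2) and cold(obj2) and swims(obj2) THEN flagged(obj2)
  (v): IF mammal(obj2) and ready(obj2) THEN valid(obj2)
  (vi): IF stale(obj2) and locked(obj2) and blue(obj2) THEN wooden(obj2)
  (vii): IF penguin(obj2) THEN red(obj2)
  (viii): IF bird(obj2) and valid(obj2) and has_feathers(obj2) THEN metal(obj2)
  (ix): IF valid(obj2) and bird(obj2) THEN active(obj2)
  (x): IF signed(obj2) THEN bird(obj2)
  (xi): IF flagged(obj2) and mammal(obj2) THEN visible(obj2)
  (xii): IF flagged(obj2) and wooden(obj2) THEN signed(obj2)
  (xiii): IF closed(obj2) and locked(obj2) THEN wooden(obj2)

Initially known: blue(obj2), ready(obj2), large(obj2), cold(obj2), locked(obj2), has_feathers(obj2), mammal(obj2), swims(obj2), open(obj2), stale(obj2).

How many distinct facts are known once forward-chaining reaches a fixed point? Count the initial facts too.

19

Round 1: (iii) [IF has_feathers(obj2) and stale(obj2) THEN approved(obj2)]; (iv) [IF open(obj2) and cold(obj2) and swims(obj2) THEN flagged(obj2)]; (v) [IF mammal(obj2) and ready(obj2) THEN valid(obj2)]; (vi) [IF stale(obj2) and locked(obj2) and blue(obj2) THEN wooden(obj2)]. New: approved(obj2), flagged(obj2), valid(obj2), wooden(obj2).
Round 2: (xi) [IF flagged(obj2) and mammal(obj2) THEN visible(obj2)]; (xii) [IF flagged(obj2) and wooden(obj2) THEN signed(obj2)]. New: visible(obj2), signed(obj2).
Round 3: (x) [IF signed(obj2) THEN bird(obj2)]. New: bird(obj2).
Round 4: (viii) [IF bird(obj2) and valid(obj2) and has_feathers(obj2) THEN metal(obj2)]; (ix) [IF valid(obj2) and bird(obj2) THEN active(obj2)]. New: metal(obj2), active(obj2).
Closure: {active(obj2), approved(obj2), bird(obj2), blue(obj2), cold(obj2), flagged(obj2), has_feathers(obj2), large(obj2), locked(obj2), mammal(obj2), metal(obj2), open(obj2), ready(obj2), signed(obj2), stale(obj2), swims(obj2), valid(obj2), visible(obj2), wooden(obj2)} — 19 facts.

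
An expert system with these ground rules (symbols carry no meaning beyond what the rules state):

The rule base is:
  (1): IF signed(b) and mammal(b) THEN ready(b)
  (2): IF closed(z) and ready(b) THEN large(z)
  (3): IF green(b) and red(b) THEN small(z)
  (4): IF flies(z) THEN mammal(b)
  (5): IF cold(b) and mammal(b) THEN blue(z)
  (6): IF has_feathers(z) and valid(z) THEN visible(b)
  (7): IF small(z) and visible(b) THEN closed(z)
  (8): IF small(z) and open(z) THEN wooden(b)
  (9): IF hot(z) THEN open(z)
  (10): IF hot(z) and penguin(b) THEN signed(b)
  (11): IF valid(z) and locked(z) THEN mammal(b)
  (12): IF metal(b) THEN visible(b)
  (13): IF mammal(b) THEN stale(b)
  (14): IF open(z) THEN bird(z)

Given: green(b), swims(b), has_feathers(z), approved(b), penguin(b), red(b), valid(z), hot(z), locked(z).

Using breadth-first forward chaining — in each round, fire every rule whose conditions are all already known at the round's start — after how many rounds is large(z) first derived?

Round 1: (3) [IF green(b) and red(b) THEN small(z)]; (6) [IF has_feathers(z) and valid(z) THEN visible(b)]; (9) [IF hot(z) THEN open(z)]; (10) [IF hot(z) and penguin(b) THEN signed(b)]; (11) [IF valid(z) and locked(z) THEN mammal(b)]. Adds small(z), visible(b), open(z), signed(b), mammal(b).
Round 2: (1) [IF signed(b) and mammal(b) THEN ready(b)]; (7) [IF small(z) and visible(b) THEN closed(z)]; (8) [IF small(z) and open(z) THEN wooden(b)]; (13) [IF mammal(b) THEN stale(b)]; (14) [IF open(z) THEN bird(z)]. Adds ready(b), closed(z), wooden(b), stale(b), bird(z).
Round 3: (2) [IF closed(z) and ready(b) THEN large(z)]. Adds large(z).
large(z) first appears in round 3.

3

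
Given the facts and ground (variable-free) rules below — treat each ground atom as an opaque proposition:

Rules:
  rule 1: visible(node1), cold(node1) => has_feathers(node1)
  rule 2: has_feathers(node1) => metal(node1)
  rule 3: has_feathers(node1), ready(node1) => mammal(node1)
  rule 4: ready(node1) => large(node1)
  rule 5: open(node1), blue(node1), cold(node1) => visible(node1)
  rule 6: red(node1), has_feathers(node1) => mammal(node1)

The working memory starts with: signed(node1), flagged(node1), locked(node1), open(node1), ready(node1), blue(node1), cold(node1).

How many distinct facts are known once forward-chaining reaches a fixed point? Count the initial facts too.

12

Round 1: rule 4 [ready(node1) => large(node1)]; rule 5 [open(node1), blue(node1), cold(node1) => visible(node1)]. Adds large(node1), visible(node1).
Round 2: rule 1 [visible(node1), cold(node1) => has_feathers(node1)]. Adds has_feathers(node1).
Round 3: rule 2 [has_feathers(node1) => metal(node1)]; rule 3 [has_feathers(node1), ready(node1) => mammal(node1)]. Adds metal(node1), mammal(node1).
Closure: {blue(node1), cold(node1), flagged(node1), has_feathers(node1), large(node1), locked(node1), mammal(node1), metal(node1), open(node1), ready(node1), signed(node1), visible(node1)} — 12 facts.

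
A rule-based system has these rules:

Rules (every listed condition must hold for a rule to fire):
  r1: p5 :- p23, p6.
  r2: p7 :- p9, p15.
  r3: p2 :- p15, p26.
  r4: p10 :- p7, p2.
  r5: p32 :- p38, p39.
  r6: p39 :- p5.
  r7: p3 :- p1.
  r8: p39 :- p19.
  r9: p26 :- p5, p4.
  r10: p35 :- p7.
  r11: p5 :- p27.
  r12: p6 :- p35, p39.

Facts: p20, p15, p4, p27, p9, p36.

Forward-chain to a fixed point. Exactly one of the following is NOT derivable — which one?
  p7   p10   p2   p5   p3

Round 1 fires r2, r11, giving p7, p5.
Round 2 fires r6, r9, r10, giving p39, p26, p35.
Round 3 fires r3, r12, giving p2, p6.
Round 4 fires r4, giving p10.
Derived: p2 (round 3), p7 (round 1), p5 (round 1), p10 (round 4). p3 never appears in any round.

p3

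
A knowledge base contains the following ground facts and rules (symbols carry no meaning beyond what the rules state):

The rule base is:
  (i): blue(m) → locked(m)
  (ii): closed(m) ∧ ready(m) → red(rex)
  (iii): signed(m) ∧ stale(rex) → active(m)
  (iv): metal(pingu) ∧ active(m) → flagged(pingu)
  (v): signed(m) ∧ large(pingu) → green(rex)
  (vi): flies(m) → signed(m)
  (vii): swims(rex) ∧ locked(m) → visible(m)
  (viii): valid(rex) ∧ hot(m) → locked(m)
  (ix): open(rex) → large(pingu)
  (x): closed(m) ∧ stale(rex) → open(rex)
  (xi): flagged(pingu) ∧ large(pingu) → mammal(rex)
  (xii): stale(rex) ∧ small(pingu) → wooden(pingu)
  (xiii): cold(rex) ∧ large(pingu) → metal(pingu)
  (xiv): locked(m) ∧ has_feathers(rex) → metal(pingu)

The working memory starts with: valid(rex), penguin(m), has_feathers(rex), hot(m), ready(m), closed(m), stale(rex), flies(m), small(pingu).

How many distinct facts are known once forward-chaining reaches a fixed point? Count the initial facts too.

[1] (ii) [closed(m) ∧ ready(m) → red(rex)]; (vi) [flies(m) → signed(m)]; (viii) [valid(rex) ∧ hot(m) → locked(m)]; (x) [closed(m) ∧ stale(rex) → open(rex)]; (xii) [stale(rex) ∧ small(pingu) → wooden(pingu)]. ⇒ new: red(rex), signed(m), locked(m), open(rex), wooden(pingu).
[2] (iii) [signed(m) ∧ stale(rex) → active(m)]; (ix) [open(rex) → large(pingu)]; (xiv) [locked(m) ∧ has_feathers(rex) → metal(pingu)]. ⇒ new: active(m), large(pingu), metal(pingu).
[3] (iv) [metal(pingu) ∧ active(m) → flagged(pingu)]; (v) [signed(m) ∧ large(pingu) → green(rex)]. ⇒ new: flagged(pingu), green(rex).
[4] (xi) [flagged(pingu) ∧ large(pingu) → mammal(rex)]. ⇒ new: mammal(rex).
Closure: {active(m), closed(m), flagged(pingu), flies(m), green(rex), has_feathers(rex), hot(m), large(pingu), locked(m), mammal(rex), metal(pingu), open(rex), penguin(m), ready(m), red(rex), signed(m), small(pingu), stale(rex), valid(rex), wooden(pingu)} — 20 facts.

20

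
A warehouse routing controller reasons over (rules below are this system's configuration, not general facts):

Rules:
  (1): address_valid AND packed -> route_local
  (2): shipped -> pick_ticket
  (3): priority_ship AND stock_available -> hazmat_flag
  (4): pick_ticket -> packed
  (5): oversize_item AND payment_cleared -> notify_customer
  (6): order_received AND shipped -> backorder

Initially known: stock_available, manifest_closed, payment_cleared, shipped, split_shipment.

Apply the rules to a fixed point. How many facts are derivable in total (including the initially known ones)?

Round 1: (2) [shipped -> pick_ticket]. New: pick_ticket.
Round 2: (4) [pick_ticket -> packed]. New: packed.
Closure: {manifest_closed, packed, payment_cleared, pick_ticket, shipped, split_shipment, stock_available} — 7 facts.

7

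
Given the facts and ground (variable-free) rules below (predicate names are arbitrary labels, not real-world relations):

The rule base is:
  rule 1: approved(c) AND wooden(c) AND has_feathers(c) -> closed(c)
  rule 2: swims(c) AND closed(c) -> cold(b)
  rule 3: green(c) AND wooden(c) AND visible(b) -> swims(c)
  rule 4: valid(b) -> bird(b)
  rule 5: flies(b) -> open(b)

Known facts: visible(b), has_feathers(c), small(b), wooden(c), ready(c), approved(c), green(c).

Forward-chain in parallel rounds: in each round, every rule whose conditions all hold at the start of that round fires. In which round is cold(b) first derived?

Round 1 — rule 1, rule 3, derive closed(c), swims(c).
Round 2 — rule 2, derive cold(b).
cold(b) first appears in round 2.

2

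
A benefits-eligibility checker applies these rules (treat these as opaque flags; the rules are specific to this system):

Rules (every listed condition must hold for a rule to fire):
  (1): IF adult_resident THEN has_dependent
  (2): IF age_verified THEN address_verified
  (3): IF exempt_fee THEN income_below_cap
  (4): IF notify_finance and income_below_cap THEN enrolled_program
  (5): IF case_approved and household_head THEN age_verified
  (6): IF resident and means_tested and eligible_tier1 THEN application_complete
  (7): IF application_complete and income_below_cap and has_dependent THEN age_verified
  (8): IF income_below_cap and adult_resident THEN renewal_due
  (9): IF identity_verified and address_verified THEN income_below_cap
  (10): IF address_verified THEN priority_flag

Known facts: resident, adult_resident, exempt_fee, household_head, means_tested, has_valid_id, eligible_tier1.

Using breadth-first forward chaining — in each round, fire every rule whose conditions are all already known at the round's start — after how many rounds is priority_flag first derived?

4

Round 1: (1) [IF adult_resident THEN has_dependent]; (3) [IF exempt_fee THEN income_below_cap]; (6) [IF resident and means_tested and eligible_tier1 THEN application_complete]. New: has_dependent, income_below_cap, application_complete.
Round 2: (7) [IF application_complete and income_below_cap and has_dependent THEN age_verified]; (8) [IF income_below_cap and adult_resident THEN renewal_due]. New: age_verified, renewal_due.
Round 3: (2) [IF age_verified THEN address_verified]. New: address_verified.
Round 4: (10) [IF address_verified THEN priority_flag]. New: priority_flag.
priority_flag first appears in round 4.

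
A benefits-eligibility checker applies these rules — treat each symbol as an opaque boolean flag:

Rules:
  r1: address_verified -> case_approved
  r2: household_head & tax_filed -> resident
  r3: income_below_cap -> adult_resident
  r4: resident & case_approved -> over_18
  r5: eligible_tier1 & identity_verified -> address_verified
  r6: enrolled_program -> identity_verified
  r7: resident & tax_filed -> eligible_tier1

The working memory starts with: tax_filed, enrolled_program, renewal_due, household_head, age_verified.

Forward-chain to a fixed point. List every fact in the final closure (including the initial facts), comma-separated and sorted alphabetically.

address_verified, age_verified, case_approved, eligible_tier1, enrolled_program, household_head, identity_verified, over_18, renewal_due, resident, tax_filed

[1] r2 [household_head & tax_filed -> resident]; r6 [enrolled_program -> identity_verified]. ⇒ new: resident, identity_verified.
[2] r7 [resident & tax_filed -> eligible_tier1]. ⇒ new: eligible_tier1.
[3] r5 [eligible_tier1 & identity_verified -> address_verified]. ⇒ new: address_verified.
[4] r1 [address_verified -> case_approved]. ⇒ new: case_approved.
[5] r4 [resident & case_approved -> over_18]. ⇒ new: over_18.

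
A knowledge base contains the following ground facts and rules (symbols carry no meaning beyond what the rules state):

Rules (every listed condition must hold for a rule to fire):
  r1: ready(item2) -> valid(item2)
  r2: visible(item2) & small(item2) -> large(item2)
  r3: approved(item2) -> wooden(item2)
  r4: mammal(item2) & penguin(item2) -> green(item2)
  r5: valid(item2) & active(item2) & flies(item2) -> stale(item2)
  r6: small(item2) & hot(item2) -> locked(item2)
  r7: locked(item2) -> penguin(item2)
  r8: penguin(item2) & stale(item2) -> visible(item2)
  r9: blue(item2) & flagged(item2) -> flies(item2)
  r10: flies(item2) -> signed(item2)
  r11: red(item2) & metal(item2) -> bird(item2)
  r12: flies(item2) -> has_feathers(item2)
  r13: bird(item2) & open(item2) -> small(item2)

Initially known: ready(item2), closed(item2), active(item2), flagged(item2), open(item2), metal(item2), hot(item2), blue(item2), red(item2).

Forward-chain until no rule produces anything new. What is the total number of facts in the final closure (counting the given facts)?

20

Round 1: r1 [ready(item2) -> valid(item2)]; r9 [blue(item2) & flagged(item2) -> flies(item2)]; r11 [red(item2) & metal(item2) -> bird(item2)]. New: valid(item2), flies(item2), bird(item2).
Round 2: r5 [valid(item2) & active(item2) & flies(item2) -> stale(item2)]; r10 [flies(item2) -> signed(item2)]; r12 [flies(item2) -> has_feathers(item2)]; r13 [bird(item2) & open(item2) -> small(item2)]. New: stale(item2), signed(item2), has_feathers(item2), small(item2).
Round 3: r6 [small(item2) & hot(item2) -> locked(item2)]. New: locked(item2).
Round 4: r7 [locked(item2) -> penguin(item2)]. New: penguin(item2).
Round 5: r8 [penguin(item2) & stale(item2) -> visible(item2)]. New: visible(item2).
Round 6: r2 [visible(item2) & small(item2) -> large(item2)]. New: large(item2).
Closure: {active(item2), bird(item2), blue(item2), closed(item2), flagged(item2), flies(item2), has_feathers(item2), hot(item2), large(item2), locked(item2), metal(item2), open(item2), penguin(item2), ready(item2), red(item2), signed(item2), small(item2), stale(item2), valid(item2), visible(item2)} — 20 facts.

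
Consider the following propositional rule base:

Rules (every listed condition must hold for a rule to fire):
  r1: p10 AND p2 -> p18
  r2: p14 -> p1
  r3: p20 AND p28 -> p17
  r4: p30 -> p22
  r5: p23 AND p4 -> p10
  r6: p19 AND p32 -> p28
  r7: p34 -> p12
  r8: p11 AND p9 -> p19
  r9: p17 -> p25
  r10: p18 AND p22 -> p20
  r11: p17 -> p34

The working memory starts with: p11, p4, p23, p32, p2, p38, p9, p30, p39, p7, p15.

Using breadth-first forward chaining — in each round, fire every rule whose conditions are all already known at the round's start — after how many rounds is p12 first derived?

6

Round 1 — r4, r5, r8, derive p22, p10, p19.
Round 2 — r1, r6, derive p18, p28.
Round 3 — r10, derive p20.
Round 4 — r3, derive p17.
Round 5 — r9, r11, derive p25, p34.
Round 6 — r7, derive p12.
p12 first appears in round 6.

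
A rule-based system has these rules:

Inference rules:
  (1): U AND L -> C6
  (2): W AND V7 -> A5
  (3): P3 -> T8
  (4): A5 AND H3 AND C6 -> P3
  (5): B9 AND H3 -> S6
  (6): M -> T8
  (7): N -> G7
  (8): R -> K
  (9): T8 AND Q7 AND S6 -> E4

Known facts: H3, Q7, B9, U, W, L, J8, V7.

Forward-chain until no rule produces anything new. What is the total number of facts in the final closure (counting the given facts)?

14

Round 1: (1) [U AND L -> C6]; (2) [W AND V7 -> A5]; (5) [B9 AND H3 -> S6]. New: C6, A5, S6.
Round 2: (4) [A5 AND H3 AND C6 -> P3]. New: P3.
Round 3: (3) [P3 -> T8]. New: T8.
Round 4: (9) [T8 AND Q7 AND S6 -> E4]. New: E4.
Closure: {A5, B9, C6, E4, H3, J8, L, P3, Q7, S6, T8, U, V7, W} — 14 facts.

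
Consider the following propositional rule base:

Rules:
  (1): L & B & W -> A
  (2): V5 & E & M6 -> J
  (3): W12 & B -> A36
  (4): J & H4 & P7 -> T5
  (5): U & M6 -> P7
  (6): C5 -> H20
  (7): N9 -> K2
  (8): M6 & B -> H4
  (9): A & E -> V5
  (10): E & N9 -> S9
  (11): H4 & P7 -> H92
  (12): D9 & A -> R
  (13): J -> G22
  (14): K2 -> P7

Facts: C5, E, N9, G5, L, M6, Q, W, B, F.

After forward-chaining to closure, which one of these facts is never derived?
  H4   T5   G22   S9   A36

A36

[1] (1) [L & B & W -> A]; (6) [C5 -> H20]; (7) [N9 -> K2]; (8) [M6 & B -> H4]; (10) [E & N9 -> S9]. ⇒ new: A, H20, K2, H4, S9.
[2] (9) [A & E -> V5]; (14) [K2 -> P7]. ⇒ new: V5, P7.
[3] (2) [V5 & E & M6 -> J]; (11) [H4 & P7 -> H92]. ⇒ new: J, H92.
[4] (4) [J & H4 & P7 -> T5]; (13) [J -> G22]. ⇒ new: T5, G22.
Derived: T5 (round 4), S9 (round 1), G22 (round 4), H4 (round 1). A36 never appears in any round.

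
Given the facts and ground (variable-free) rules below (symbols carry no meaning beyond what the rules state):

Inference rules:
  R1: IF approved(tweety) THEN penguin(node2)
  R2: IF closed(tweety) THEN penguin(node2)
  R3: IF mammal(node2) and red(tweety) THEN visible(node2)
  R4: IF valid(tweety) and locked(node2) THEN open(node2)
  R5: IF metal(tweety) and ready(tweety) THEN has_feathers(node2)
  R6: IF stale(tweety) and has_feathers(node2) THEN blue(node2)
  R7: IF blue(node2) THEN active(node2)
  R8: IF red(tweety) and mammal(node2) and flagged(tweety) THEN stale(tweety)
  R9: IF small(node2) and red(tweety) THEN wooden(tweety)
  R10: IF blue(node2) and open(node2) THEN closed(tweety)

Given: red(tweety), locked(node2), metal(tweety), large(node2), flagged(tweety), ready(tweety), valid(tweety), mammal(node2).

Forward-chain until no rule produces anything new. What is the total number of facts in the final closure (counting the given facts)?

Round 1 — R3, R4, R5, R8, derive visible(node2), open(node2), has_feathers(node2), stale(tweety).
Round 2 — R6, derive blue(node2).
Round 3 — R7, R10, derive active(node2), closed(tweety).
Round 4 — R2, derive penguin(node2).
Closure: {active(node2), blue(node2), closed(tweety), flagged(tweety), has_feathers(node2), large(node2), locked(node2), mammal(node2), metal(tweety), open(node2), penguin(node2), ready(tweety), red(tweety), stale(tweety), valid(tweety), visible(node2)} — 16 facts.

16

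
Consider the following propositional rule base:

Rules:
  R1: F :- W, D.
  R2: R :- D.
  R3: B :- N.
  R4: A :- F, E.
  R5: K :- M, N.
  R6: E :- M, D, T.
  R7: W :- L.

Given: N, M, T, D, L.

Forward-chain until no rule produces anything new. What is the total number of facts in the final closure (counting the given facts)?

12

Round 1: R2 [R :- D.]; R3 [B :- N.]; R5 [K :- M, N.]; R6 [E :- M, D, T.]; R7 [W :- L.]. Adds R, B, K, E, W.
Round 2: R1 [F :- W, D.]. Adds F.
Round 3: R4 [A :- F, E.]. Adds A.
Closure: {A, B, D, E, F, K, L, M, N, R, T, W} — 12 facts.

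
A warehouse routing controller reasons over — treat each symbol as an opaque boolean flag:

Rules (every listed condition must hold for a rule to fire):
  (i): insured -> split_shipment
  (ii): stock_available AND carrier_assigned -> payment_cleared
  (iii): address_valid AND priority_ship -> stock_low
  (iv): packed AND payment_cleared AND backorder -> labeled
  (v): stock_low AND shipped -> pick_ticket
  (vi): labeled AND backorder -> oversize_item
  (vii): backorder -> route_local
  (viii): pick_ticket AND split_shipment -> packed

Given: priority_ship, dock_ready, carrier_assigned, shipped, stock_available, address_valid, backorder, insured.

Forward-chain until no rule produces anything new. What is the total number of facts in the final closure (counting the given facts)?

16

[1] (i) [insured -> split_shipment]; (ii) [stock_available AND carrier_assigned -> payment_cleared]; (iii) [address_valid AND priority_ship -> stock_low]; (vii) [backorder -> route_local]. ⇒ new: split_shipment, payment_cleared, stock_low, route_local.
[2] (v) [stock_low AND shipped -> pick_ticket]. ⇒ new: pick_ticket.
[3] (viii) [pick_ticket AND split_shipment -> packed]. ⇒ new: packed.
[4] (iv) [packed AND payment_cleared AND backorder -> labeled]. ⇒ new: labeled.
[5] (vi) [labeled AND backorder -> oversize_item]. ⇒ new: oversize_item.
Closure: {address_valid, backorder, carrier_assigned, dock_ready, insured, labeled, oversize_item, packed, payment_cleared, pick_ticket, priority_ship, route_local, shipped, split_shipment, stock_available, stock_low} — 16 facts.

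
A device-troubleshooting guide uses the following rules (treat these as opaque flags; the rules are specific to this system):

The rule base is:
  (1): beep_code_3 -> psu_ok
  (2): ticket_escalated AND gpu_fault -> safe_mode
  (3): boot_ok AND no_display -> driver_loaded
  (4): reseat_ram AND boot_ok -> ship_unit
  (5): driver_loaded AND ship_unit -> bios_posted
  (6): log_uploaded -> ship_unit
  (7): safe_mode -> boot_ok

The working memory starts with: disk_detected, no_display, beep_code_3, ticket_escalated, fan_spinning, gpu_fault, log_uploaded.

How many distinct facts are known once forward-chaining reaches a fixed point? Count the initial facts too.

13

Round 1: (1) [beep_code_3 -> psu_ok]; (2) [ticket_escalated AND gpu_fault -> safe_mode]; (6) [log_uploaded -> ship_unit]. New: psu_ok, safe_mode, ship_unit.
Round 2: (7) [safe_mode -> boot_ok]. New: boot_ok.
Round 3: (3) [boot_ok AND no_display -> driver_loaded]. New: driver_loaded.
Round 4: (5) [driver_loaded AND ship_unit -> bios_posted]. New: bios_posted.
Closure: {beep_code_3, bios_posted, boot_ok, disk_detected, driver_loaded, fan_spinning, gpu_fault, log_uploaded, no_display, psu_ok, safe_mode, ship_unit, ticket_escalated} — 13 facts.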